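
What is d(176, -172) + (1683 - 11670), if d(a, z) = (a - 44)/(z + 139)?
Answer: -9991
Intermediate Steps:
d(a, z) = (-44 + a)/(139 + z)
d(176, -172) + (1683 - 11670) = (-44 + 176)/(139 - 172) + (1683 - 11670) = 132/(-33) - 9987 = -1/33*132 - 9987 = -4 - 9987 = -9991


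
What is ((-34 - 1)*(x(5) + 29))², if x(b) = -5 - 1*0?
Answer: 705600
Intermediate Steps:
x(b) = -5 (x(b) = -5 + 0 = -5)
((-34 - 1)*(x(5) + 29))² = ((-34 - 1)*(-5 + 29))² = (-35*24)² = (-840)² = 705600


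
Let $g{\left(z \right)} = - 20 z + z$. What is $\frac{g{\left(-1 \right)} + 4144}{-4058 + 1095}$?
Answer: $- \frac{4163}{2963} \approx -1.405$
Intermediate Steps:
$g{\left(z \right)} = - 19 z$
$\frac{g{\left(-1 \right)} + 4144}{-4058 + 1095} = \frac{\left(-19\right) \left(-1\right) + 4144}{-4058 + 1095} = \frac{19 + 4144}{-2963} = 4163 \left(- \frac{1}{2963}\right) = - \frac{4163}{2963}$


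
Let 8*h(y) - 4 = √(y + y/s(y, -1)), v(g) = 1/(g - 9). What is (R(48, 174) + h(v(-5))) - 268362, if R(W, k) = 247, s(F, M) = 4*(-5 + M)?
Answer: -536229/2 + I*√483/672 ≈ -2.6811e+5 + 0.032704*I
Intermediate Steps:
s(F, M) = -20 + 4*M
v(g) = 1/(-9 + g)
h(y) = ½ + √138*√y/96 (h(y) = ½ + √(y + y/(-20 + 4*(-1)))/8 = ½ + √(y + y/(-20 - 4))/8 = ½ + √(y + y/(-24))/8 = ½ + √(y + y*(-1/24))/8 = ½ + √(y - y/24)/8 = ½ + √(23*y/24)/8 = ½ + (√138*√y/12)/8 = ½ + √138*√y/96)
(R(48, 174) + h(v(-5))) - 268362 = (247 + (½ + √138*√(1/(-9 - 5))/96)) - 268362 = (247 + (½ + √138*√(1/(-14))/96)) - 268362 = (247 + (½ + √138*√(-1/14)/96)) - 268362 = (247 + (½ + √138*(I*√14/14)/96)) - 268362 = (247 + (½ + I*√483/672)) - 268362 = (495/2 + I*√483/672) - 268362 = -536229/2 + I*√483/672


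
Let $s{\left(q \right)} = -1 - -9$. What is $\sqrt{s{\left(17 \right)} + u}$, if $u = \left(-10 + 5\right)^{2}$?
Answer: $\sqrt{33} \approx 5.7446$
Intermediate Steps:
$s{\left(q \right)} = 8$ ($s{\left(q \right)} = -1 + 9 = 8$)
$u = 25$ ($u = \left(-5\right)^{2} = 25$)
$\sqrt{s{\left(17 \right)} + u} = \sqrt{8 + 25} = \sqrt{33}$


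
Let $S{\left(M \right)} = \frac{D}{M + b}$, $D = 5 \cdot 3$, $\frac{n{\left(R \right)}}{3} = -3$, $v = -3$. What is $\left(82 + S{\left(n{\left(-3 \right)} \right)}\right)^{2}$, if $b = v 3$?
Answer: $\frac{237169}{36} \approx 6588.0$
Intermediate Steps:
$n{\left(R \right)} = -9$ ($n{\left(R \right)} = 3 \left(-3\right) = -9$)
$b = -9$ ($b = \left(-3\right) 3 = -9$)
$D = 15$
$S{\left(M \right)} = \frac{15}{-9 + M}$ ($S{\left(M \right)} = \frac{15}{M - 9} = \frac{15}{-9 + M}$)
$\left(82 + S{\left(n{\left(-3 \right)} \right)}\right)^{2} = \left(82 + \frac{15}{-9 - 9}\right)^{2} = \left(82 + \frac{15}{-18}\right)^{2} = \left(82 + 15 \left(- \frac{1}{18}\right)\right)^{2} = \left(82 - \frac{5}{6}\right)^{2} = \left(\frac{487}{6}\right)^{2} = \frac{237169}{36}$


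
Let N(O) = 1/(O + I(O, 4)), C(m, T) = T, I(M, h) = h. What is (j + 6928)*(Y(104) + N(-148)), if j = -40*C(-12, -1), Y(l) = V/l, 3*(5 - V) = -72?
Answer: 34103/18 ≈ 1894.6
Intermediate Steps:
V = 29 (V = 5 - ⅓*(-72) = 5 + 24 = 29)
N(O) = 1/(4 + O) (N(O) = 1/(O + 4) = 1/(4 + O))
Y(l) = 29/l
j = 40 (j = -40*(-1) = 40)
(j + 6928)*(Y(104) + N(-148)) = (40 + 6928)*(29/104 + 1/(4 - 148)) = 6968*(29*(1/104) + 1/(-144)) = 6968*(29/104 - 1/144) = 6968*(509/1872) = 34103/18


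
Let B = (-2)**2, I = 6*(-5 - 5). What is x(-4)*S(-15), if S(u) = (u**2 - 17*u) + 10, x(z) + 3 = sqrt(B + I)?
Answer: -1470 + 980*I*sqrt(14) ≈ -1470.0 + 3666.8*I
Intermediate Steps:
I = -60 (I = 6*(-10) = -60)
B = 4
x(z) = -3 + 2*I*sqrt(14) (x(z) = -3 + sqrt(4 - 60) = -3 + sqrt(-56) = -3 + 2*I*sqrt(14))
S(u) = 10 + u**2 - 17*u
x(-4)*S(-15) = (-3 + 2*I*sqrt(14))*(10 + (-15)**2 - 17*(-15)) = (-3 + 2*I*sqrt(14))*(10 + 225 + 255) = (-3 + 2*I*sqrt(14))*490 = -1470 + 980*I*sqrt(14)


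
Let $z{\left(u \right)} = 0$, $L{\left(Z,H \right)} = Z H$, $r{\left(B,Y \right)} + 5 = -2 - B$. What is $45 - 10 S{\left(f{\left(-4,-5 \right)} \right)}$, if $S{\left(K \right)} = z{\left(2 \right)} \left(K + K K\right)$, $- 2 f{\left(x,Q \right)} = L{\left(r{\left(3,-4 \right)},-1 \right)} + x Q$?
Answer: $45$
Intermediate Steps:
$r{\left(B,Y \right)} = -7 - B$ ($r{\left(B,Y \right)} = -5 - \left(2 + B\right) = -7 - B$)
$L{\left(Z,H \right)} = H Z$
$f{\left(x,Q \right)} = -5 - \frac{Q x}{2}$ ($f{\left(x,Q \right)} = - \frac{- (-7 - 3) + x Q}{2} = - \frac{- (-7 - 3) + Q x}{2} = - \frac{\left(-1\right) \left(-10\right) + Q x}{2} = - \frac{10 + Q x}{2} = -5 - \frac{Q x}{2}$)
$S{\left(K \right)} = 0$ ($S{\left(K \right)} = 0 \left(K + K K\right) = 0 \left(K + K^{2}\right) = 0$)
$45 - 10 S{\left(f{\left(-4,-5 \right)} \right)} = 45 - 0 = 45 + 0 = 45$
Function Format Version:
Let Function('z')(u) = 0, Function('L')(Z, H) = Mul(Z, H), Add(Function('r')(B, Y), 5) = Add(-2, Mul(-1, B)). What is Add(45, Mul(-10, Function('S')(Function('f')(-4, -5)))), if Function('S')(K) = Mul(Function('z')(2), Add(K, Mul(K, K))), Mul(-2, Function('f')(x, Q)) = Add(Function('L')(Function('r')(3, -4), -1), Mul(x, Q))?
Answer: 45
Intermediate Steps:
Function('r')(B, Y) = Add(-7, Mul(-1, B)) (Function('r')(B, Y) = Add(-5, Add(-2, Mul(-1, B))) = Add(-7, Mul(-1, B)))
Function('L')(Z, H) = Mul(H, Z)
Function('f')(x, Q) = Add(-5, Mul(Rational(-1, 2), Q, x)) (Function('f')(x, Q) = Mul(Rational(-1, 2), Add(Mul(-1, Add(-7, Mul(-1, 3))), Mul(x, Q))) = Mul(Rational(-1, 2), Add(Mul(-1, Add(-7, -3)), Mul(Q, x))) = Mul(Rational(-1, 2), Add(Mul(-1, -10), Mul(Q, x))) = Mul(Rational(-1, 2), Add(10, Mul(Q, x))) = Add(-5, Mul(Rational(-1, 2), Q, x)))
Function('S')(K) = 0 (Function('S')(K) = Mul(0, Add(K, Mul(K, K))) = Mul(0, Add(K, Pow(K, 2))) = 0)
Add(45, Mul(-10, Function('S')(Function('f')(-4, -5)))) = Add(45, Mul(-10, 0)) = Add(45, 0) = 45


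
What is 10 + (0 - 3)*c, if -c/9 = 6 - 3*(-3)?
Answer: 415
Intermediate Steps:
c = -135 (c = -9*(6 - 3*(-3)) = -9*(6 + 9) = -9*15 = -135)
10 + (0 - 3)*c = 10 + (0 - 3)*(-135) = 10 - 3*(-135) = 10 + 405 = 415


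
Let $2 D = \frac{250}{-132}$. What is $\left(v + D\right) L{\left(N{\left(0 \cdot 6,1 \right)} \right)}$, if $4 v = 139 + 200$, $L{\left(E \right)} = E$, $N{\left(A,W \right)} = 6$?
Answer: $\frac{5531}{11} \approx 502.82$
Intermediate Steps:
$D = - \frac{125}{132}$ ($D = \frac{250 \frac{1}{-132}}{2} = \frac{250 \left(- \frac{1}{132}\right)}{2} = \frac{1}{2} \left(- \frac{125}{66}\right) = - \frac{125}{132} \approx -0.94697$)
$v = \frac{339}{4}$ ($v = \frac{139 + 200}{4} = \frac{1}{4} \cdot 339 = \frac{339}{4} \approx 84.75$)
$\left(v + D\right) L{\left(N{\left(0 \cdot 6,1 \right)} \right)} = \left(\frac{339}{4} - \frac{125}{132}\right) 6 = \frac{5531}{66} \cdot 6 = \frac{5531}{11}$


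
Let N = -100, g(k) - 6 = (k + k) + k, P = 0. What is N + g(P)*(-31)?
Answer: -286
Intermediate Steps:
g(k) = 6 + 3*k (g(k) = 6 + ((k + k) + k) = 6 + (2*k + k) = 6 + 3*k)
N + g(P)*(-31) = -100 + (6 + 3*0)*(-31) = -100 + (6 + 0)*(-31) = -100 + 6*(-31) = -100 - 186 = -286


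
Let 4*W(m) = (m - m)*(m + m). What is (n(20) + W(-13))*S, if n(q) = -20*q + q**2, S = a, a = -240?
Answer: 0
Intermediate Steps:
S = -240
n(q) = q**2 - 20*q
W(m) = 0 (W(m) = ((m - m)*(m + m))/4 = (0*(2*m))/4 = (1/4)*0 = 0)
(n(20) + W(-13))*S = (20*(-20 + 20) + 0)*(-240) = (20*0 + 0)*(-240) = (0 + 0)*(-240) = 0*(-240) = 0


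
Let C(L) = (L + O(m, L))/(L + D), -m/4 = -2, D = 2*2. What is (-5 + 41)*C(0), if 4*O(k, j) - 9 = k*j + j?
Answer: 81/4 ≈ 20.250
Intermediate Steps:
D = 4
m = 8 (m = -4*(-2) = 8)
O(k, j) = 9/4 + j/4 + j*k/4 (O(k, j) = 9/4 + (k*j + j)/4 = 9/4 + (j*k + j)/4 = 9/4 + (j + j*k)/4 = 9/4 + (j/4 + j*k/4) = 9/4 + j/4 + j*k/4)
C(L) = (9/4 + 13*L/4)/(4 + L) (C(L) = (L + (9/4 + L/4 + (¼)*L*8))/(L + 4) = (L + (9/4 + L/4 + 2*L))/(4 + L) = (L + (9/4 + 9*L/4))/(4 + L) = (9/4 + 13*L/4)/(4 + L))
(-5 + 41)*C(0) = (-5 + 41)*((9 + 13*0)/(4*(4 + 0))) = 36*((¼)*(9 + 0)/4) = 36*((¼)*(¼)*9) = 36*(9/16) = 81/4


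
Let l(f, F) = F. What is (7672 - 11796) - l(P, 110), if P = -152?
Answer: -4234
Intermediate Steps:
(7672 - 11796) - l(P, 110) = (7672 - 11796) - 1*110 = -4124 - 110 = -4234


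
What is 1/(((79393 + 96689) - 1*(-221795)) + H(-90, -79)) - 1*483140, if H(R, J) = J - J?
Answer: -192230293779/397877 ≈ -4.8314e+5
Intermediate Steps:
H(R, J) = 0
1/(((79393 + 96689) - 1*(-221795)) + H(-90, -79)) - 1*483140 = 1/(((79393 + 96689) - 1*(-221795)) + 0) - 1*483140 = 1/((176082 + 221795) + 0) - 483140 = 1/(397877 + 0) - 483140 = 1/397877 - 483140 = -192230293779/397877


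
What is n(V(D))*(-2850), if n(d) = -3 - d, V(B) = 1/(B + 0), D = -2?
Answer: 7125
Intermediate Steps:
V(B) = 1/B
n(V(D))*(-2850) = (-3 - 1/(-2))*(-2850) = (-3 - 1*(-½))*(-2850) = (-3 + ½)*(-2850) = -5/2*(-2850) = 7125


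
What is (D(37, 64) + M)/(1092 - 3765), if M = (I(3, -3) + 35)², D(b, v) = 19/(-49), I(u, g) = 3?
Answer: -23579/43659 ≈ -0.54007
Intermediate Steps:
D(b, v) = -19/49 (D(b, v) = 19*(-1/49) = -19/49)
M = 1444 (M = (3 + 35)² = 38² = 1444)
(D(37, 64) + M)/(1092 - 3765) = (-19/49 + 1444)/(1092 - 3765) = (70737/49)/(-2673) = (70737/49)*(-1/2673) = -23579/43659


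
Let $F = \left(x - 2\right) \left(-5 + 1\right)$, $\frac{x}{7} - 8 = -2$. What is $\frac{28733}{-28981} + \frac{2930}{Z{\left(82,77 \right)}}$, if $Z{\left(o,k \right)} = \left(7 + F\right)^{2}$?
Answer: $- \frac{587696467}{678416229} \approx -0.86628$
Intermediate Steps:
$x = 42$ ($x = 56 + 7 \left(-2\right) = 56 - 14 = 42$)
$F = -160$ ($F = \left(42 - 2\right) \left(-5 + 1\right) = 40 \left(-4\right) = -160$)
$Z{\left(o,k \right)} = 23409$ ($Z{\left(o,k \right)} = \left(7 - 160\right)^{2} = \left(-153\right)^{2} = 23409$)
$\frac{28733}{-28981} + \frac{2930}{Z{\left(82,77 \right)}} = \frac{28733}{-28981} + \frac{2930}{23409} = 28733 \left(- \frac{1}{28981}\right) + 2930 \cdot \frac{1}{23409} = - \frac{28733}{28981} + \frac{2930}{23409} = - \frac{587696467}{678416229}$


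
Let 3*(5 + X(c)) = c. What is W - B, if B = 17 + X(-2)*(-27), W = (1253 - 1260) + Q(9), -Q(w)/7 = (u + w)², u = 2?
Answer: -1024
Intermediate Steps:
X(c) = -5 + c/3
Q(w) = -7*(2 + w)²
W = -854 (W = (1253 - 1260) - 7*(2 + 9)² = -7 - 7*11² = -7 - 7*121 = -7 - 847 = -854)
B = 170 (B = 17 + (-5 + (⅓)*(-2))*(-27) = 17 + (-5 - ⅔)*(-27) = 17 - 17/3*(-27) = 17 + 153 = 170)
W - B = -854 - 1*170 = -854 - 170 = -1024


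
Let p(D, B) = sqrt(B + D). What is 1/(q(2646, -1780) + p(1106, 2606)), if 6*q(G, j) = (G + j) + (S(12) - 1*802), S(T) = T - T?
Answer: -3/1012 + 9*sqrt(58)/4048 ≈ 0.013968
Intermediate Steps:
S(T) = 0
q(G, j) = -401/3 + G/6 + j/6 (q(G, j) = ((G + j) + (0 - 1*802))/6 = ((G + j) + (0 - 802))/6 = ((G + j) - 802)/6 = (-802 + G + j)/6 = -401/3 + G/6 + j/6)
1/(q(2646, -1780) + p(1106, 2606)) = 1/((-401/3 + (1/6)*2646 + (1/6)*(-1780)) + sqrt(2606 + 1106)) = 1/((-401/3 + 441 - 890/3) + sqrt(3712)) = 1/(32/3 + 8*sqrt(58))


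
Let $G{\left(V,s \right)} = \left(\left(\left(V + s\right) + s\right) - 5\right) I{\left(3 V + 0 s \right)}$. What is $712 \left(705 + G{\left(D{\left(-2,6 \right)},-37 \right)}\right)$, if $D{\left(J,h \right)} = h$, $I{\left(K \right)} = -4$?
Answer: $709864$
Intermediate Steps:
$G{\left(V,s \right)} = 20 - 8 s - 4 V$ ($G{\left(V,s \right)} = \left(\left(\left(V + s\right) + s\right) - 5\right) \left(-4\right) = \left(\left(V + 2 s\right) - 5\right) \left(-4\right) = \left(-5 + V + 2 s\right) \left(-4\right) = 20 - 8 s - 4 V$)
$712 \left(705 + G{\left(D{\left(-2,6 \right)},-37 \right)}\right) = 712 \left(705 - -292\right) = 712 \left(705 + \left(20 + 296 - 24\right)\right) = 712 \left(705 + 292\right) = 712 \cdot 997 = 709864$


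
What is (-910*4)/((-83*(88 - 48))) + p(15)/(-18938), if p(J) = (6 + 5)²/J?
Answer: 25840327/23577810 ≈ 1.0960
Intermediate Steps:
p(J) = 121/J (p(J) = 11²/J = 121/J)
(-910*4)/((-83*(88 - 48))) + p(15)/(-18938) = (-910*4)/((-83*(88 - 48))) + (121/15)/(-18938) = -3640/((-83*40)) + (121*(1/15))*(-1/18938) = -3640/(-3320) + (121/15)*(-1/18938) = -3640*(-1/3320) - 121/284070 = 91/83 - 121/284070 = 25840327/23577810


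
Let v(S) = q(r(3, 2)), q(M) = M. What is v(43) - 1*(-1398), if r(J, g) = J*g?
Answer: 1404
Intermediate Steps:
v(S) = 6 (v(S) = 3*2 = 6)
v(43) - 1*(-1398) = 6 - 1*(-1398) = 6 + 1398 = 1404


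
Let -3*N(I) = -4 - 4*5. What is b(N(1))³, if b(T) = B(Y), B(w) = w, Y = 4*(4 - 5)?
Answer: -64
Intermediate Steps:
Y = -4 (Y = 4*(-1) = -4)
N(I) = 8 (N(I) = -(-4 - 4*5)/3 = -(-4 - 20)/3 = -⅓*(-24) = 8)
b(T) = -4
b(N(1))³ = (-4)³ = -64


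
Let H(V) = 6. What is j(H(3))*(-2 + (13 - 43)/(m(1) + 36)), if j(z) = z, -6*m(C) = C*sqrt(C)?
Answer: -732/43 ≈ -17.023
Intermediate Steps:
m(C) = -C**(3/2)/6 (m(C) = -C*sqrt(C)/6 = -C**(3/2)/6)
j(H(3))*(-2 + (13 - 43)/(m(1) + 36)) = 6*(-2 + (13 - 43)/(-1**(3/2)/6 + 36)) = 6*(-2 - 30/(-1/6*1 + 36)) = 6*(-2 - 30/(-1/6 + 36)) = 6*(-2 - 30/215/6) = 6*(-2 - 30*6/215) = 6*(-2 - 36/43) = 6*(-122/43) = -732/43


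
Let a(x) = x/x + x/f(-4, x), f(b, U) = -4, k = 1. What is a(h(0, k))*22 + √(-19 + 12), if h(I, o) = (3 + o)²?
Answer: -66 + I*√7 ≈ -66.0 + 2.6458*I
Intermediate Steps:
a(x) = 1 - x/4 (a(x) = x/x + x/(-4) = 1 + x*(-¼) = 1 - x/4)
a(h(0, k))*22 + √(-19 + 12) = (1 - (3 + 1)²/4)*22 + √(-19 + 12) = (1 - ¼*4²)*22 + √(-7) = (1 - ¼*16)*22 + I*√7 = (1 - 4)*22 + I*√7 = -3*22 + I*√7 = -66 + I*√7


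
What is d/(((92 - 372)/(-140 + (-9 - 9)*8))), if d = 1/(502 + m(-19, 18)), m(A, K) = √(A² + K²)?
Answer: 17821/8796165 - 71*√685/17592330 ≈ 0.0019204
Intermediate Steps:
d = 1/(502 + √685) (d = 1/(502 + √((-19)² + 18²)) = 1/(502 + √(361 + 324)) = 1/(502 + √685) ≈ 0.0018933)
d/(((92 - 372)/(-140 + (-9 - 9)*8))) = (502/251319 - √685/251319)/(((92 - 372)/(-140 + (-9 - 9)*8))) = (502/251319 - √685/251319)/((-280/(-140 - 18*8))) = (502/251319 - √685/251319)/((-280/(-140 - 144))) = (502/251319 - √685/251319)/((-280/(-284))) = (502/251319 - √685/251319)/((-280*(-1/284))) = (502/251319 - √685/251319)/(70/71) = (502/251319 - √685/251319)*(71/70) = 17821/8796165 - 71*√685/17592330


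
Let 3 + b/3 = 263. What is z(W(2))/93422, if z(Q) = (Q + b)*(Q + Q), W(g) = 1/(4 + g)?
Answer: 4681/1681596 ≈ 0.0027837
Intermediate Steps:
b = 780 (b = -9 + 3*263 = -9 + 789 = 780)
z(Q) = 2*Q*(780 + Q) (z(Q) = (Q + 780)*(Q + Q) = (780 + Q)*(2*Q) = 2*Q*(780 + Q))
z(W(2))/93422 = (2*(780 + 1/(4 + 2))/(4 + 2))/93422 = (2*(780 + 1/6)/6)*(1/93422) = (2*(⅙)*(780 + ⅙))*(1/93422) = (2*(⅙)*(4681/6))*(1/93422) = (4681/18)*(1/93422) = 4681/1681596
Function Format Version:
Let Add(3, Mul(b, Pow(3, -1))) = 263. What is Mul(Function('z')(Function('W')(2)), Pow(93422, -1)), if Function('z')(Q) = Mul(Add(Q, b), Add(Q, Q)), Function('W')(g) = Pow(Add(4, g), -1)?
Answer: Rational(4681, 1681596) ≈ 0.0027837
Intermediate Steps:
b = 780 (b = Add(-9, Mul(3, 263)) = Add(-9, 789) = 780)
Function('z')(Q) = Mul(2, Q, Add(780, Q)) (Function('z')(Q) = Mul(Add(Q, 780), Add(Q, Q)) = Mul(Add(780, Q), Mul(2, Q)) = Mul(2, Q, Add(780, Q)))
Mul(Function('z')(Function('W')(2)), Pow(93422, -1)) = Mul(Mul(2, Pow(Add(4, 2), -1), Add(780, Pow(Add(4, 2), -1))), Pow(93422, -1)) = Mul(Mul(2, Pow(6, -1), Add(780, Pow(6, -1))), Rational(1, 93422)) = Mul(Mul(2, Rational(1, 6), Add(780, Rational(1, 6))), Rational(1, 93422)) = Mul(Mul(2, Rational(1, 6), Rational(4681, 6)), Rational(1, 93422)) = Mul(Rational(4681, 18), Rational(1, 93422)) = Rational(4681, 1681596)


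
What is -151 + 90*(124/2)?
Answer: 5429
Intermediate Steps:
-151 + 90*(124/2) = -151 + 90*(124*(½)) = -151 + 90*62 = -151 + 5580 = 5429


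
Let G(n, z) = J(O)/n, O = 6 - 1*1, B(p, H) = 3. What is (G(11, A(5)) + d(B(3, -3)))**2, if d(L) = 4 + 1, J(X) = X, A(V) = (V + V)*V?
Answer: 3600/121 ≈ 29.752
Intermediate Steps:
O = 5 (O = 6 - 1 = 5)
A(V) = 2*V**2 (A(V) = (2*V)*V = 2*V**2)
d(L) = 5
G(n, z) = 5/n
(G(11, A(5)) + d(B(3, -3)))**2 = (5/11 + 5)**2 = (60/11)**2 = 3600/121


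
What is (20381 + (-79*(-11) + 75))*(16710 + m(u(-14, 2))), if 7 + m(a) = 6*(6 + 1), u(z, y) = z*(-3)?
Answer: 357087125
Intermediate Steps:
u(z, y) = -3*z
m(a) = 35 (m(a) = -7 + 6*(6 + 1) = -7 + 6*7 = -7 + 42 = 35)
(20381 + (-79*(-11) + 75))*(16710 + m(u(-14, 2))) = (20381 + (-79*(-11) + 75))*(16710 + 35) = (20381 + (869 + 75))*16745 = (20381 + 944)*16745 = 21325*16745 = 357087125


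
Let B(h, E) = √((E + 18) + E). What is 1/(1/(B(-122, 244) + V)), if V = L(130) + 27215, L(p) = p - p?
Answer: 27215 + √506 ≈ 27238.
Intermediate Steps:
L(p) = 0
B(h, E) = √(18 + 2*E) (B(h, E) = √((18 + E) + E) = √(18 + 2*E))
V = 27215 (V = 0 + 27215 = 27215)
1/(1/(B(-122, 244) + V)) = 1/(1/(√(18 + 2*244) + 27215)) = 1/(1/(√(18 + 488) + 27215)) = 1/(1/(√506 + 27215)) = 1/(1/(27215 + √506)) = 27215 + √506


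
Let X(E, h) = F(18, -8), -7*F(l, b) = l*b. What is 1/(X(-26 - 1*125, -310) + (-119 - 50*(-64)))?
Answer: 7/21711 ≈ 0.00032242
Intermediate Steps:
F(l, b) = -b*l/7 (F(l, b) = -l*b/7 = -b*l/7)
X(E, h) = 144/7 (X(E, h) = -⅐*(-8)*18 = 144/7)
1/(X(-26 - 1*125, -310) + (-119 - 50*(-64))) = 1/(144/7 + (-119 - 50*(-64))) = 1/(144/7 + (-119 + 3200)) = 1/(144/7 + 3081) = 1/(21711/7) = 7/21711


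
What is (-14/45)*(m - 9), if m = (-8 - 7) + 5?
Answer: 266/45 ≈ 5.9111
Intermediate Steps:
m = -10 (m = -15 + 5 = -10)
(-14/45)*(m - 9) = (-14/45)*(-10 - 9) = -14*1/45*(-19) = -14/45*(-19) = 266/45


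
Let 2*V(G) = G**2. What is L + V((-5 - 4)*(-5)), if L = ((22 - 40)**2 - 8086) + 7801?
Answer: 2103/2 ≈ 1051.5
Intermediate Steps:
V(G) = G**2/2
L = 39 (L = ((-18)**2 - 8086) + 7801 = (324 - 8086) + 7801 = -7762 + 7801 = 39)
L + V((-5 - 4)*(-5)) = 39 + ((-5 - 4)*(-5))**2/2 = 39 + (-9*(-5))**2/2 = 39 + (1/2)*45**2 = 39 + (1/2)*2025 = 39 + 2025/2 = 2103/2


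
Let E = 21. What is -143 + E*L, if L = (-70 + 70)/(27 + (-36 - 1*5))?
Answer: -143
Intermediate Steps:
L = 0 (L = 0/(27 + (-36 - 5)) = 0/(27 - 41) = 0/(-14) = 0*(-1/14) = 0)
-143 + E*L = -143 + 21*0 = -143 + 0 = -143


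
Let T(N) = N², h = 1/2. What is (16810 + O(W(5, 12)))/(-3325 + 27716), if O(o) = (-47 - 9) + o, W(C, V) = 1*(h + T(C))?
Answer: 33559/48782 ≈ 0.68794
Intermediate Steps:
h = ½ ≈ 0.50000
W(C, V) = ½ + C² (W(C, V) = 1*(½ + C²) = ½ + C²)
O(o) = -56 + o
(16810 + O(W(5, 12)))/(-3325 + 27716) = (16810 + (-56 + (½ + 5²)))/(-3325 + 27716) = (16810 + (-56 + (½ + 25)))/24391 = (16810 + (-56 + 51/2))*(1/24391) = (16810 - 61/2)*(1/24391) = (33559/2)*(1/24391) = 33559/48782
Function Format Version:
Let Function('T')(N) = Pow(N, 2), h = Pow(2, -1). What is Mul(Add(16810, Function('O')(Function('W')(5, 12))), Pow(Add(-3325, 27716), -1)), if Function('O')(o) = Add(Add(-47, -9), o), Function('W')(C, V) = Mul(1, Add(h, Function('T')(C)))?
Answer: Rational(33559, 48782) ≈ 0.68794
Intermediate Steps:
h = Rational(1, 2) ≈ 0.50000
Function('W')(C, V) = Add(Rational(1, 2), Pow(C, 2)) (Function('W')(C, V) = Mul(1, Add(Rational(1, 2), Pow(C, 2))) = Add(Rational(1, 2), Pow(C, 2)))
Function('O')(o) = Add(-56, o)
Mul(Add(16810, Function('O')(Function('W')(5, 12))), Pow(Add(-3325, 27716), -1)) = Mul(Add(16810, Add(-56, Add(Rational(1, 2), Pow(5, 2)))), Pow(Add(-3325, 27716), -1)) = Mul(Add(16810, Add(-56, Add(Rational(1, 2), 25))), Pow(24391, -1)) = Mul(Add(16810, Add(-56, Rational(51, 2))), Rational(1, 24391)) = Mul(Add(16810, Rational(-61, 2)), Rational(1, 24391)) = Mul(Rational(33559, 2), Rational(1, 24391)) = Rational(33559, 48782)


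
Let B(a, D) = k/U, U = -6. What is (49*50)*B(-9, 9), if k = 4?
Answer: -4900/3 ≈ -1633.3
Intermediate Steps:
B(a, D) = -⅔ (B(a, D) = 4/(-6) = 4*(-⅙) = -⅔)
(49*50)*B(-9, 9) = (49*50)*(-⅔) = 2450*(-⅔) = -4900/3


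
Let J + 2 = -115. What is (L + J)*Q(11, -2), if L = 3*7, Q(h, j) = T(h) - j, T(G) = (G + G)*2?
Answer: -4416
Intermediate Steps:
J = -117 (J = -2 - 115 = -117)
T(G) = 4*G (T(G) = (2*G)*2 = 4*G)
Q(h, j) = -j + 4*h (Q(h, j) = 4*h - j = -j + 4*h)
L = 21
(L + J)*Q(11, -2) = (21 - 117)*(-1*(-2) + 4*11) = -96*(2 + 44) = -96*46 = -4416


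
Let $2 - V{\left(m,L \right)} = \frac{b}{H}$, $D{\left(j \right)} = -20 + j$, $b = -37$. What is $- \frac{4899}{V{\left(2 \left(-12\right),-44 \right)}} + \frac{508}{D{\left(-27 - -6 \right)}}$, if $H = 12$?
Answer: $- \frac{2441296}{2501} \approx -976.13$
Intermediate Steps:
$V{\left(m,L \right)} = \frac{61}{12}$ ($V{\left(m,L \right)} = 2 - - \frac{37}{12} = 2 + \frac{37}{12} = \frac{61}{12}$)
$- \frac{4899}{V{\left(2 \left(-12\right),-44 \right)}} + \frac{508}{D{\left(-27 - -6 \right)}} = - \frac{4899}{\frac{61}{12}} + \frac{508}{-20 - 21} = \left(-4899\right) \frac{12}{61} + \frac{508}{-20 + \left(-27 + 6\right)} = - \frac{58788}{61} + \frac{508}{-20 - 21} = - \frac{58788}{61} + \frac{508}{-41} = - \frac{58788}{61} + 508 \left(- \frac{1}{41}\right) = - \frac{58788}{61} - \frac{508}{41} = - \frac{2441296}{2501}$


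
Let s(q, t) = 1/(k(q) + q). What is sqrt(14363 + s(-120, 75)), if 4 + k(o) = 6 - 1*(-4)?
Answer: sqrt(186661434)/114 ≈ 119.85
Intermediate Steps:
k(o) = 6 (k(o) = -4 + (6 - 1*(-4)) = -4 + (6 + 4) = -4 + 10 = 6)
s(q, t) = 1/(6 + q)
sqrt(14363 + s(-120, 75)) = sqrt(14363 + 1/(6 - 120)) = sqrt(14363 + 1/(-114)) = sqrt(14363 - 1/114) = sqrt(1637381/114) = sqrt(186661434)/114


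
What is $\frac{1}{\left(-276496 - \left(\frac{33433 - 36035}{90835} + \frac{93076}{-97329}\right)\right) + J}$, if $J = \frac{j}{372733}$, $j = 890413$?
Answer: $- \frac{3295287618811095}{911122727728970511131} \approx -3.6167 \cdot 10^{-6}$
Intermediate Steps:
$J = \frac{890413}{372733} \approx 2.3889$
$\frac{1}{\left(-276496 - \left(\frac{33433 - 36035}{90835} + \frac{93076}{-97329}\right)\right) + J} = \frac{1}{\left(-276496 - \left(\frac{33433 - 36035}{90835} + \frac{93076}{-97329}\right)\right) + \frac{890413}{372733}} = \frac{1}{\left(-276496 - \left(\left(33433 - 36035\right) \frac{1}{90835} + 93076 \left(- \frac{1}{97329}\right)\right)\right) + \frac{890413}{372733}} = \frac{1}{\left(-276496 - \left(\left(-2602\right) \frac{1}{90835} - \frac{93076}{97329}\right)\right) + \frac{890413}{372733}} = \frac{1}{\left(-276496 - \left(- \frac{2602}{90835} - \frac{93076}{97329}\right)\right) + \frac{890413}{372733}} = \frac{1}{\left(-276496 - - \frac{8707808518}{8840879715}\right) + \frac{890413}{372733}} = \frac{1}{\left(-276496 + \frac{8707808518}{8840879715}\right) + \frac{890413}{372733}} = \frac{1}{- \frac{2444459169870122}{8840879715} + \frac{890413}{372733}} = \frac{1}{- \frac{911122727728970511131}{3295287618811095}} = - \frac{3295287618811095}{911122727728970511131}$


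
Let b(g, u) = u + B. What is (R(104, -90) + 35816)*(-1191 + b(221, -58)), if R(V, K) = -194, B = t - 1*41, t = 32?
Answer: -44812476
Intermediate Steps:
B = -9 (B = 32 - 1*41 = 32 - 41 = -9)
b(g, u) = -9 + u (b(g, u) = u - 9 = -9 + u)
(R(104, -90) + 35816)*(-1191 + b(221, -58)) = (-194 + 35816)*(-1191 + (-9 - 58)) = 35622*(-1191 - 67) = 35622*(-1258) = -44812476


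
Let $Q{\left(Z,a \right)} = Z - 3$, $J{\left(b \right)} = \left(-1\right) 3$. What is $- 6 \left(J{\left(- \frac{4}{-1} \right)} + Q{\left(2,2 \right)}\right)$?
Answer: $24$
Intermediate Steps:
$J{\left(b \right)} = -3$
$Q{\left(Z,a \right)} = -3 + Z$
$- 6 \left(J{\left(- \frac{4}{-1} \right)} + Q{\left(2,2 \right)}\right) = - 6 \left(-3 + \left(-3 + 2\right)\right) = - 6 \left(-3 - 1\right) = \left(-6\right) \left(-4\right) = 24$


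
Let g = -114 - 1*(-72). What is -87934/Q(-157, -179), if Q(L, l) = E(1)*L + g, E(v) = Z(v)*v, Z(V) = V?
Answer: 87934/199 ≈ 441.88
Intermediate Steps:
g = -42 (g = -114 + 72 = -42)
E(v) = v² (E(v) = v*v = v²)
Q(L, l) = -42 + L (Q(L, l) = 1²*L - 42 = 1*L - 42 = L - 42 = -42 + L)
-87934/Q(-157, -179) = -87934/(-42 - 157) = -87934/(-199) = -87934*(-1/199) = 87934/199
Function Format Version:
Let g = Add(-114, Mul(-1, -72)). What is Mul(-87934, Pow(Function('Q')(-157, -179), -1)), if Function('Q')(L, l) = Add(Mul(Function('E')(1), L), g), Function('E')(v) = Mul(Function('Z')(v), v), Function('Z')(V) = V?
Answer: Rational(87934, 199) ≈ 441.88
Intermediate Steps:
g = -42 (g = Add(-114, 72) = -42)
Function('E')(v) = Pow(v, 2) (Function('E')(v) = Mul(v, v) = Pow(v, 2))
Function('Q')(L, l) = Add(-42, L) (Function('Q')(L, l) = Add(Mul(Pow(1, 2), L), -42) = Add(Mul(1, L), -42) = Add(L, -42) = Add(-42, L))
Mul(-87934, Pow(Function('Q')(-157, -179), -1)) = Mul(-87934, Pow(Add(-42, -157), -1)) = Mul(-87934, Pow(-199, -1)) = Mul(-87934, Rational(-1, 199)) = Rational(87934, 199)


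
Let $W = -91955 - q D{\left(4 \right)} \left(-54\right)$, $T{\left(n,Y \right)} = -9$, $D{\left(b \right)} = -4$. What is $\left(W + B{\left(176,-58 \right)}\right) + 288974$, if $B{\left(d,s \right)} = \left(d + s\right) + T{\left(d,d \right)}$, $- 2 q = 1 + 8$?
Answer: $198100$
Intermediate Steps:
$q = - \frac{9}{2}$ ($q = - \frac{1 + 8}{2} = \left(- \frac{1}{2}\right) 9 = - \frac{9}{2} \approx -4.5$)
$B{\left(d,s \right)} = -9 + d + s$ ($B{\left(d,s \right)} = \left(d + s\right) - 9 = -9 + d + s$)
$W = -90983$ ($W = -91955 - \left(- \frac{9}{2}\right) \left(-4\right) \left(-54\right) = -91955 - 18 \left(-54\right) = -91955 - -972 = -91955 + 972 = -90983$)
$\left(W + B{\left(176,-58 \right)}\right) + 288974 = \left(-90983 - -109\right) + 288974 = \left(-90983 + 109\right) + 288974 = -90874 + 288974 = 198100$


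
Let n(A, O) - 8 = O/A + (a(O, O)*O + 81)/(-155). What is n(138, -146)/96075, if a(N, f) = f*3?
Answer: -4343756/1027522125 ≈ -0.0042274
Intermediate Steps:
a(N, f) = 3*f
n(A, O) = 1159/155 - 3*O²/155 + O/A (n(A, O) = 8 + (O/A + ((3*O)*O + 81)/(-155)) = 8 + (O/A + (3*O² + 81)*(-1/155)) = 8 + (O/A + (81 + 3*O²)*(-1/155)) = 8 + (O/A + (-81/155 - 3*O²/155)) = 8 + (-81/155 - 3*O²/155 + O/A) = 1159/155 - 3*O²/155 + O/A)
n(138, -146)/96075 = ((-146 - 1/155*138*(-1159 + 3*(-146)²))/138)/96075 = ((-146 - 1/155*138*(-1159 + 3*21316))/138)*(1/96075) = ((-146 - 1/155*138*(-1159 + 63948))/138)*(1/96075) = ((-146 - 1/155*138*62789)/138)*(1/96075) = ((-146 - 8664882/155)/138)*(1/96075) = ((1/138)*(-8687512/155))*(1/96075) = -4343756/10695*1/96075 = -4343756/1027522125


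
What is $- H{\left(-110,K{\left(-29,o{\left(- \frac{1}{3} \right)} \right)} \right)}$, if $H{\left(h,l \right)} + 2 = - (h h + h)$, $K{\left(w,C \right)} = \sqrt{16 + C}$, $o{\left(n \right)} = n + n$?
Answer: $11992$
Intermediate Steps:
$o{\left(n \right)} = 2 n$
$H{\left(h,l \right)} = -2 - h - h^{2}$ ($H{\left(h,l \right)} = -2 - \left(h h + h\right) = -2 - \left(h^{2} + h\right) = -2 - \left(h + h^{2}\right) = -2 - h - h^{2}$)
$- H{\left(-110,K{\left(-29,o{\left(- \frac{1}{3} \right)} \right)} \right)} = - (-2 - -110 - \left(-110\right)^{2}) = - (-2 + 110 - 12100) = \left(-1\right) \left(-11992\right) = 11992$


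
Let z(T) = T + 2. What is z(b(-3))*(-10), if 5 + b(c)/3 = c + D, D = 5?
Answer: 70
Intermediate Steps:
b(c) = 3*c (b(c) = -15 + 3*(c + 5) = -15 + 3*(5 + c) = -15 + (15 + 3*c) = 3*c)
z(T) = 2 + T
z(b(-3))*(-10) = (2 + 3*(-3))*(-10) = (2 - 9)*(-10) = -7*(-10) = 70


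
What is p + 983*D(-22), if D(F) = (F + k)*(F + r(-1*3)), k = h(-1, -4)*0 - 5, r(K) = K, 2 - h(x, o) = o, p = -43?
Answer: 663482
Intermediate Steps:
h(x, o) = 2 - o
k = -5 (k = (2 - 1*(-4))*0 - 5 = (2 + 4)*0 - 5 = 6*0 - 5 = 0 - 5 = -5)
D(F) = (-5 + F)*(-3 + F) (D(F) = (F - 5)*(F - 1*3) = (-5 + F)*(F - 3) = (-5 + F)*(-3 + F))
p + 983*D(-22) = -43 + 983*(15 + (-22)² - 8*(-22)) = -43 + 983*(15 + 484 + 176) = -43 + 983*675 = -43 + 663525 = 663482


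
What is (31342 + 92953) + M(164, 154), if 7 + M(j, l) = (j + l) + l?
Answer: 124760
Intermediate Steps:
M(j, l) = -7 + j + 2*l (M(j, l) = -7 + ((j + l) + l) = -7 + (j + 2*l) = -7 + j + 2*l)
(31342 + 92953) + M(164, 154) = (31342 + 92953) + (-7 + 164 + 2*154) = 124295 + (-7 + 164 + 308) = 124295 + 465 = 124760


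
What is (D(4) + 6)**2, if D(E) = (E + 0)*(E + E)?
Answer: 1444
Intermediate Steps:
D(E) = 2*E**2 (D(E) = E*(2*E) = 2*E**2)
(D(4) + 6)**2 = (2*4**2 + 6)**2 = (2*16 + 6)**2 = (32 + 6)**2 = 38**2 = 1444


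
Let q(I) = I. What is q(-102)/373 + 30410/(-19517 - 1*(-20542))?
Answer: 2247676/76465 ≈ 29.395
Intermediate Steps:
q(-102)/373 + 30410/(-19517 - 1*(-20542)) = -102/373 + 30410/(-19517 - 1*(-20542)) = -102*1/373 + 30410/(-19517 + 20542) = -102/373 + 30410/1025 = -102/373 + 30410*(1/1025) = -102/373 + 6082/205 = 2247676/76465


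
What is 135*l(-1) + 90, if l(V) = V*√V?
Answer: 90 - 135*I ≈ 90.0 - 135.0*I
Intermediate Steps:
l(V) = V^(3/2)
135*l(-1) + 90 = 135*(-1)^(3/2) + 90 = 135*(-I) + 90 = -135*I + 90 = 90 - 135*I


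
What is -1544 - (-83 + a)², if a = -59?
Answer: -21708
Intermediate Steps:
-1544 - (-83 + a)² = -1544 - (-83 - 59)² = -1544 - 1*(-142)² = -1544 - 1*20164 = -1544 - 20164 = -21708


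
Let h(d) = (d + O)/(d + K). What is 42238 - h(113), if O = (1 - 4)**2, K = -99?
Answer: 295605/7 ≈ 42229.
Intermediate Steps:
O = 9 (O = (-3)**2 = 9)
h(d) = (9 + d)/(-99 + d) (h(d) = (d + 9)/(d - 99) = (9 + d)/(-99 + d))
42238 - h(113) = 42238 - (9 + 113)/(-99 + 113) = 42238 - 122/14 = 42238 - 1*61/7 = 42238 - 61/7 = 295605/7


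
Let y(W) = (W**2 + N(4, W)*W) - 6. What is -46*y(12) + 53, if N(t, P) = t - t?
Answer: -6295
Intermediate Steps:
N(t, P) = 0
y(W) = -6 + W**2 (y(W) = (W**2 + 0*W) - 6 = (W**2 + 0) - 6 = W**2 - 6 = -6 + W**2)
-46*y(12) + 53 = -46*(-6 + 12**2) + 53 = -46*(-6 + 144) + 53 = -46*138 + 53 = -6348 + 53 = -6295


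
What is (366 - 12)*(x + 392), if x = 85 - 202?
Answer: 97350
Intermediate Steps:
x = -117
(366 - 12)*(x + 392) = (366 - 12)*(-117 + 392) = 354*275 = 97350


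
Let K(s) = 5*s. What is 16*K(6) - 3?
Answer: 477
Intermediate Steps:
16*K(6) - 3 = 16*(5*6) - 3 = 16*30 - 3 = 480 - 3 = 477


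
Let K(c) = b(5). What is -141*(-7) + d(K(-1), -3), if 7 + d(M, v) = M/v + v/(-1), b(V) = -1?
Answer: 2950/3 ≈ 983.33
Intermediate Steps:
K(c) = -1
d(M, v) = -7 - v + M/v (d(M, v) = -7 + (M/v + v/(-1)) = -7 + (M/v + v*(-1)) = -7 + (M/v - v) = -7 + (-v + M/v) = -7 - v + M/v)
-141*(-7) + d(K(-1), -3) = -141*(-7) + (-7 - 1*(-3) - 1/(-3)) = -47*(-21) + (-7 + 3 - 1*(-⅓)) = 987 + (-7 + 3 + ⅓) = 987 - 11/3 = 2950/3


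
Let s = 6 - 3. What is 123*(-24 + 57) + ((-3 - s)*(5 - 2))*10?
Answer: 3879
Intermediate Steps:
s = 3
123*(-24 + 57) + ((-3 - s)*(5 - 2))*10 = 123*(-24 + 57) + ((-3 - 1*3)*(5 - 2))*10 = 123*33 + ((-3 - 3)*3)*10 = 4059 - 6*3*10 = 4059 - 18*10 = 4059 - 180 = 3879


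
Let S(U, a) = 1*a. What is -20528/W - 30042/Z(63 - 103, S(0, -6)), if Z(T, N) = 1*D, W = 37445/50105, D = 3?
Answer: -280705934/7489 ≈ -37482.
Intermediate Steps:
S(U, a) = a
W = 7489/10021 (W = 37445*(1/50105) = 7489/10021 ≈ 0.74733)
Z(T, N) = 3 (Z(T, N) = 1*3 = 3)
-20528/W - 30042/Z(63 - 103, S(0, -6)) = -20528/7489/10021 - 30042/3 = -20528*10021/7489 - 30042*1/3 = -205711088/7489 - 10014 = -280705934/7489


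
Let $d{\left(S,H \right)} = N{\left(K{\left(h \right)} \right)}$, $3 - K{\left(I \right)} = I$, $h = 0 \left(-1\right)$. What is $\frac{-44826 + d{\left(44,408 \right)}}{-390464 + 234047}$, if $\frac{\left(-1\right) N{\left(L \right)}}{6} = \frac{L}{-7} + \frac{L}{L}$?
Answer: $\frac{104602}{364973} \approx 0.2866$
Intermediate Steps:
$h = 0$
$K{\left(I \right)} = 3 - I$
$N{\left(L \right)} = -6 + \frac{6 L}{7}$ ($N{\left(L \right)} = - 6 \left(\frac{L}{-7} + \frac{L}{L}\right) = - 6 \left(L \left(- \frac{1}{7}\right) + 1\right) = - 6 \left(- \frac{L}{7} + 1\right) = - 6 \left(1 - \frac{L}{7}\right) = -6 + \frac{6 L}{7}$)
$d{\left(S,H \right)} = - \frac{24}{7}$ ($d{\left(S,H \right)} = -6 + \frac{6 \left(3 - 0\right)}{7} = -6 + \frac{6 \left(3 + 0\right)}{7} = -6 + \frac{6}{7} \cdot 3 = -6 + \frac{18}{7} = - \frac{24}{7}$)
$\frac{-44826 + d{\left(44,408 \right)}}{-390464 + 234047} = \frac{-44826 - \frac{24}{7}}{-390464 + 234047} = - \frac{313806}{7 \left(-156417\right)} = \left(- \frac{313806}{7}\right) \left(- \frac{1}{156417}\right) = \frac{104602}{364973}$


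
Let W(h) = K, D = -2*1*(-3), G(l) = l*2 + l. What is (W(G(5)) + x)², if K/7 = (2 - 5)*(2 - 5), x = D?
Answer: 4761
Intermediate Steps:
G(l) = 3*l (G(l) = 2*l + l = 3*l)
D = 6 (D = -2*(-3) = 6)
x = 6
K = 63 (K = 7*((2 - 5)*(2 - 5)) = 7*(-3*(-3)) = 7*9 = 63)
W(h) = 63
(W(G(5)) + x)² = (63 + 6)² = 69² = 4761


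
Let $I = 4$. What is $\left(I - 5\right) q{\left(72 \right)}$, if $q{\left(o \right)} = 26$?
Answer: $-26$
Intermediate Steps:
$\left(I - 5\right) q{\left(72 \right)} = \left(4 - 5\right) 26 = \left(-1\right) 26 = -26$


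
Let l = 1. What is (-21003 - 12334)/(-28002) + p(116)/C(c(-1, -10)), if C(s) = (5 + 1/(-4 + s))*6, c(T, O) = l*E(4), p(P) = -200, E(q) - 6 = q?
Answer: -4566953/868062 ≈ -5.2611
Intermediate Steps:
E(q) = 6 + q
c(T, O) = 10 (c(T, O) = 1*(6 + 4) = 1*10 = 10)
C(s) = 30 + 6/(-4 + s)
(-21003 - 12334)/(-28002) + p(116)/C(c(-1, -10)) = (-21003 - 12334)/(-28002) - 200*(-4 + 10)/(6*(-19 + 5*10)) = -33337*(-1/28002) - 200/(-19 + 50) = 33337/28002 - 200/(6*(1/6)*31) = 33337/28002 - 200/31 = -4566953/868062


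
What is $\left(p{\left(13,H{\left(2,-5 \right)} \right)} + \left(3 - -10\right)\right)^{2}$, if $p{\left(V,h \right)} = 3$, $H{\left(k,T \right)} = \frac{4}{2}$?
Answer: $256$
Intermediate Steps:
$H{\left(k,T \right)} = 2$ ($H{\left(k,T \right)} = 4 \cdot \frac{1}{2} = 2$)
$\left(p{\left(13,H{\left(2,-5 \right)} \right)} + \left(3 - -10\right)\right)^{2} = \left(3 + \left(3 - -10\right)\right)^{2} = \left(3 + \left(3 + 10\right)\right)^{2} = \left(3 + 13\right)^{2} = 16^{2} = 256$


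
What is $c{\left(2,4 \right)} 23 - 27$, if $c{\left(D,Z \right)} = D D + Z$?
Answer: $157$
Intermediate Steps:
$c{\left(D,Z \right)} = Z + D^{2}$ ($c{\left(D,Z \right)} = D^{2} + Z = Z + D^{2}$)
$c{\left(2,4 \right)} 23 - 27 = \left(4 + 2^{2}\right) 23 - 27 = \left(4 + 4\right) 23 - 27 = 8 \cdot 23 - 27 = 184 - 27 = 157$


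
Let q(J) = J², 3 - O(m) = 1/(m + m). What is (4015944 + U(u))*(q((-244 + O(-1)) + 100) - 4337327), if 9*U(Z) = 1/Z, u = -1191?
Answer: -743434964779046045/42876 ≈ -1.7339e+13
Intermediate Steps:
O(m) = 3 - 1/(2*m) (O(m) = 3 - 1/(m + m) = 3 - 1/(2*m))
U(Z) = 1/(9*Z)
(4015944 + U(u))*(q((-244 + O(-1)) + 100) - 4337327) = (4015944 + (⅑)/(-1191))*(((-244 + (3 - ½/(-1))) + 100)² - 4337327) = (4015944 + (⅑)*(-1/1191))*(((-244 + (3 - ½*(-1))) + 100)² - 4337327) = (4015944 - 1/10719)*(((-244 + (3 + ½)) + 100)² - 4337327) = 43046903735*(((-244 + 7/2) + 100)² - 4337327)/10719 = 43046903735*((-481/2 + 100)² - 4337327)/10719 = 43046903735*((-281/2)² - 4337327)/10719 = 43046903735*(78961/4 - 4337327)/10719 = (43046903735/10719)*(-17270347/4) = -743434964779046045/42876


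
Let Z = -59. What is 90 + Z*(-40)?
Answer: 2450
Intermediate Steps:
90 + Z*(-40) = 90 - 59*(-40) = 90 + 2360 = 2450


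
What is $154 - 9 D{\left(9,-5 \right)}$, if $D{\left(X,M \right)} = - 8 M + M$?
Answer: $-161$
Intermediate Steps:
$D{\left(X,M \right)} = - 7 M$
$154 - 9 D{\left(9,-5 \right)} = 154 - 9 \left(\left(-7\right) \left(-5\right)\right) = 154 - 315 = -161$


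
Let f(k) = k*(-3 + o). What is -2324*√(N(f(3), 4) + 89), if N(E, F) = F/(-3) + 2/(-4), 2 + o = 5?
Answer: -1162*√3138/3 ≈ -21698.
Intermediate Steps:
o = 3 (o = -2 + 5 = 3)
f(k) = 0 (f(k) = k*(-3 + 3) = k*0 = 0)
N(E, F) = -½ - F/3 (N(E, F) = F*(-⅓) + 2*(-¼) = -F/3 - ½ = -½ - F/3)
-2324*√(N(f(3), 4) + 89) = -2324*√((-½ - ⅓*4) + 89) = -2324*√((-½ - 4/3) + 89) = -2324*√(-11/6 + 89) = -1162*√3138/3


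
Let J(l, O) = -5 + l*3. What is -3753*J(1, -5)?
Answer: 7506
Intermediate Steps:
J(l, O) = -5 + 3*l
-3753*J(1, -5) = -3753*(-5 + 3*1) = -3753*(-5 + 3) = -3753*(-2) = 7506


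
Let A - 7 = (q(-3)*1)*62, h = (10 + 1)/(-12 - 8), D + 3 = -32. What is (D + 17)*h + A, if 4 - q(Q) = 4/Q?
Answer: 10427/30 ≈ 347.57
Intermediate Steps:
D = -35 (D = -3 - 32 = -35)
h = -11/20 (h = 11/(-20) = 11*(-1/20) = -11/20 ≈ -0.55000)
q(Q) = 4 - 4/Q
A = 1013/3 (A = 7 + ((4 - 4/(-3))*1)*62 = 7 + ((4 - 4*(-⅓))*1)*62 = 7 + ((4 + 4/3)*1)*62 = 7 + ((16/3)*1)*62 = 7 + (16/3)*62 = 7 + 992/3 = 1013/3 ≈ 337.67)
(D + 17)*h + A = (-35 + 17)*(-11/20) + 1013/3 = -18*(-11/20) + 1013/3 = 99/10 + 1013/3 = 10427/30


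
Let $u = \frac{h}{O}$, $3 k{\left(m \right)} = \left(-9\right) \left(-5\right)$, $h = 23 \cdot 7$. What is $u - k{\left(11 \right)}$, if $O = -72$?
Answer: $- \frac{1241}{72} \approx -17.236$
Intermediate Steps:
$h = 161$
$k{\left(m \right)} = 15$ ($k{\left(m \right)} = \frac{\left(-9\right) \left(-5\right)}{3} = \frac{1}{3} \cdot 45 = 15$)
$u = - \frac{161}{72}$ ($u = \frac{161}{-72} = 161 \left(- \frac{1}{72}\right) = - \frac{161}{72} \approx -2.2361$)
$u - k{\left(11 \right)} = - \frac{161}{72} - 15 = - \frac{1241}{72}$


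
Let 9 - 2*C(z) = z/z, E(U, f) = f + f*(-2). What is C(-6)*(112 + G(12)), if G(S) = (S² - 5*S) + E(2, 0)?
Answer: 784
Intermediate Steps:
E(U, f) = -f (E(U, f) = f - 2*f = -f)
C(z) = 4 (C(z) = 9/2 - z/(2*z) = 9/2 - ½*1 = 9/2 - ½ = 4)
G(S) = S² - 5*S (G(S) = (S² - 5*S) - 1*0 = (S² - 5*S) + 0 = S² - 5*S)
C(-6)*(112 + G(12)) = 4*(112 + 12*(-5 + 12)) = 4*(112 + 12*7) = 4*(112 + 84) = 4*196 = 784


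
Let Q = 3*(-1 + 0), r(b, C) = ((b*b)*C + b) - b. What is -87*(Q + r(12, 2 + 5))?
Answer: -87435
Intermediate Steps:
r(b, C) = C*b² (r(b, C) = (b²*C + b) - b = (C*b² + b) - b = (b + C*b²) - b = C*b²)
Q = -3 (Q = 3*(-1) = -3)
-87*(Q + r(12, 2 + 5)) = -87*(-3 + (2 + 5)*12²) = -87*(-3 + 7*144) = -87*(-3 + 1008) = -87*1005 = -87435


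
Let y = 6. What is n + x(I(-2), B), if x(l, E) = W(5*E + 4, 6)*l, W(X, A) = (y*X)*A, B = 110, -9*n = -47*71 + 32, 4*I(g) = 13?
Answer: 586667/9 ≈ 65185.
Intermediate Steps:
I(g) = 13/4 (I(g) = (¼)*13 = 13/4)
n = 3305/9 (n = -(-47*71 + 32)/9 = -(-3337 + 32)/9 = -⅑*(-3305) = 3305/9 ≈ 367.22)
W(X, A) = 6*A*X (W(X, A) = (6*X)*A = 6*A*X)
x(l, E) = l*(144 + 180*E) (x(l, E) = (6*6*(5*E + 4))*l = (6*6*(4 + 5*E))*l = (144 + 180*E)*l = l*(144 + 180*E))
n + x(I(-2), B) = 3305/9 + 36*(13/4)*(4 + 5*110) = 3305/9 + 36*(13/4)*(4 + 550) = 3305/9 + 36*(13/4)*554 = 3305/9 + 64818 = 586667/9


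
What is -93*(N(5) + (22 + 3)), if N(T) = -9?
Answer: -1488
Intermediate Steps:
-93*(N(5) + (22 + 3)) = -93*(-9 + (22 + 3)) = -93*(-9 + 25) = -93*16 = -1488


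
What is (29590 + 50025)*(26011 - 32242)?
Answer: -496081065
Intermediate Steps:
(29590 + 50025)*(26011 - 32242) = 79615*(-6231) = -496081065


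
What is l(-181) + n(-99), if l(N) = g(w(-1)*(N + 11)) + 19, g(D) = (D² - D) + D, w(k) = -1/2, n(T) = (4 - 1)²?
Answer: 7253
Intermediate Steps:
n(T) = 9 (n(T) = 3² = 9)
w(k) = -½ (w(k) = -1*½ = -½)
g(D) = D²
l(N) = 19 + (-11/2 - N/2)² (l(N) = (-(N + 11)/2)² + 19 = (-(11 + N)/2)² + 19 = (-11/2 - N/2)² + 19 = 19 + (-11/2 - N/2)²)
l(-181) + n(-99) = (19 + (11 - 181)²/4) + 9 = (19 + (¼)*(-170)²) + 9 = (19 + (¼)*28900) + 9 = (19 + 7225) + 9 = 7244 + 9 = 7253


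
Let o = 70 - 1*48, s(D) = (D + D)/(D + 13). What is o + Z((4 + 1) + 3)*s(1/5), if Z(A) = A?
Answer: 734/33 ≈ 22.242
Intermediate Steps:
s(D) = 2*D/(13 + D) (s(D) = (2*D)/(13 + D) = 2*D/(13 + D))
o = 22 (o = 70 - 48 = 22)
o + Z((4 + 1) + 3)*s(1/5) = 22 + ((4 + 1) + 3)*(2/(5*(13 + 1/5))) = 22 + (5 + 3)*(2*(⅕)/(13 + ⅕)) = 22 + 8*(2*(⅕)/(66/5)) = 22 + 8*(2*(⅕)*(5/66)) = 22 + 8*(1/33) = 22 + 8/33 = 734/33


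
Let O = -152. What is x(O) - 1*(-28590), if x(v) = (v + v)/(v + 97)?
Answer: 1572754/55 ≈ 28596.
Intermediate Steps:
x(v) = 2*v/(97 + v) (x(v) = (2*v)/(97 + v) = 2*v/(97 + v))
x(O) - 1*(-28590) = 2*(-152)/(97 - 152) - 1*(-28590) = 2*(-152)/(-55) + 28590 = 2*(-152)*(-1/55) + 28590 = 304/55 + 28590 = 1572754/55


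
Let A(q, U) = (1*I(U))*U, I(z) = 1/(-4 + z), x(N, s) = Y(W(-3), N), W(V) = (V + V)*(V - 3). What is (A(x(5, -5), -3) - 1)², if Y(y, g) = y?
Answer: 16/49 ≈ 0.32653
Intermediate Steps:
W(V) = 2*V*(-3 + V) (W(V) = (2*V)*(-3 + V) = 2*V*(-3 + V))
x(N, s) = 36 (x(N, s) = 2*(-3)*(-3 - 3) = 2*(-3)*(-6) = 36)
A(q, U) = U/(-4 + U) (A(q, U) = (1/(-4 + U))*U = U/(-4 + U))
(A(x(5, -5), -3) - 1)² = (-3/(-4 - 3) - 1)² = (-3/(-7) - 1)² = (-3*(-⅐) - 1)² = (3/7 - 1)² = (-4/7)² = 16/49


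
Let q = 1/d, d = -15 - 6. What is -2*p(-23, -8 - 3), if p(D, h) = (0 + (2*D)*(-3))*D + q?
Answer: 133310/21 ≈ 6348.1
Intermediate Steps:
d = -21
q = -1/21 (q = 1/(-21) = -1/21 ≈ -0.047619)
p(D, h) = -1/21 - 6*D² (p(D, h) = (0 + (2*D)*(-3))*D - 1/21 = (0 - 6*D)*D - 1/21 = (-6*D)*D - 1/21 = -6*D² - 1/21 = -1/21 - 6*D²)
-2*p(-23, -8 - 3) = -2*(-1/21 - 6*(-23)²) = -2*(-1/21 - 6*529) = -2*(-1/21 - 3174) = -2*(-66655/21) = 133310/21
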